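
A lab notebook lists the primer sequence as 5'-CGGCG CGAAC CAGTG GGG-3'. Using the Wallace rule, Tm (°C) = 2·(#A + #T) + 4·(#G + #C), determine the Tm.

Base counts: G=9, T=1, C=5, A=3
A+T = 4, G+C = 14
Tm = 2×4 + 4×14 = 64°C

64°C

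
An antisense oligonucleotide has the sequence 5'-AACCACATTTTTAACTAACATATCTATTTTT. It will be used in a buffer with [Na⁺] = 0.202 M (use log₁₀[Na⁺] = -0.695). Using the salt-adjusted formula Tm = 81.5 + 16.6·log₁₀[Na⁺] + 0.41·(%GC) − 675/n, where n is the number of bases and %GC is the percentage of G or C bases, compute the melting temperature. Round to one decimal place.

Length n = 31. Base counts: G=0, A=11, C=6, T=14
G+C = 6, so %GC = 6/31 × 100 = 19.355%
Salt term: 16.6 × (-0.695) = -11.537
GC term: 0.41 × 19.355 = 7.936; length term: −675/31 = −21.774
Tm = 81.5 + (-11.537) + 7.936 − 21.774 = 56.125 → 56.1°C

56.1°C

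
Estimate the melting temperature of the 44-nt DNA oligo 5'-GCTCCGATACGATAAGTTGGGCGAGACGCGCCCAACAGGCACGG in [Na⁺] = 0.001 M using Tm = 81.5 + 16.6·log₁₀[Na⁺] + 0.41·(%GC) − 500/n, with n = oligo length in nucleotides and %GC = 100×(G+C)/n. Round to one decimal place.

46.4°C

Length n = 44. Counting bases: A=11, C=13, T=5, G=15
G+C = 28, so %GC = 28/44 × 100 = 63.636%
Salt term: 16.6 × (-3) = -49.8
GC term: 0.41 × 63.636 = 26.091; length term: −500/44 = −11.364
Tm = 81.5 + (-49.8) + 26.091 − 11.364 = 46.427 → 46.4°C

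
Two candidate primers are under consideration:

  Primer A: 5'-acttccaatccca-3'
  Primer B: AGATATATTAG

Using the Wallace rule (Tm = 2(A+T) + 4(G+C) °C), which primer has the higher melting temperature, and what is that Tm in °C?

Primer A, 38°C

Primer A: A+T=7, G+C=6 → Tm = 2(7)+4(6) = 38°C
Primer B: A+T=9, G+C=2 → Tm = 2(9)+4(2) = 26°C
38°C vs 26°C → primer A is higher.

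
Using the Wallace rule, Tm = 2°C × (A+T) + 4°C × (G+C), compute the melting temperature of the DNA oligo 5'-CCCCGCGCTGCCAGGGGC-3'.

Scanning the sequence gives C=9, G=7, T=1, A=1.
AT pairs contribute 2, GC pairs contribute 16.
Tm = 2×2 + 4×16 = 68°C

68°C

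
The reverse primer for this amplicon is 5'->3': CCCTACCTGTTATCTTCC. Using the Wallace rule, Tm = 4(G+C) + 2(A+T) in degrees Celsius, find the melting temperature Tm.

C=8, A=2, G=1, T=7
A+T = 9, G+C = 9
Tm = 4·9 + 2·9 = 36 + 18 = 54°C

54°C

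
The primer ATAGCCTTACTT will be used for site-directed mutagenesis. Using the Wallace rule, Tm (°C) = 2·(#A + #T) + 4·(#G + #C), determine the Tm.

Counting bases: T=5, C=3, G=1, A=3
So N_AT = 8 and N_GC = 4.
Tm = 2(8) + 4(4) = 16 + 16 = 32°C

32°C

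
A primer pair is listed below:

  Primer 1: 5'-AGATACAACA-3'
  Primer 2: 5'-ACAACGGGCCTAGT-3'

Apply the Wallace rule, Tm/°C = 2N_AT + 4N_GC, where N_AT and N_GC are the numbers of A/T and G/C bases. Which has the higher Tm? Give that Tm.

Primer 2, 44°C

Primer 1: A+T=7, G+C=3 → Tm = 2(7)+4(3) = 26°C
Primer 2: A+T=6, G+C=8 → Tm = 2(6)+4(8) = 44°C
26°C vs 44°C → primer 2 is higher.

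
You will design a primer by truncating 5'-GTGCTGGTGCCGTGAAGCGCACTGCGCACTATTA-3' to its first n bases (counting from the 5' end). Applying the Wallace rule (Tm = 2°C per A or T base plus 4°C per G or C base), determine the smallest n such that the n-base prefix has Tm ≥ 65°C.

First 19 bases: GTGCTGGTGCCGTGAAGCG → Tm = 64°C (< 65°C)
First 20 bases: GTGCTGGTGCCGTGAAGCGC → Tm = 68°C (≥ 65°C)
Since every base adds ≥2°C, Tm only increases with n, so the threshold is first crossed at n = 20.

n = 20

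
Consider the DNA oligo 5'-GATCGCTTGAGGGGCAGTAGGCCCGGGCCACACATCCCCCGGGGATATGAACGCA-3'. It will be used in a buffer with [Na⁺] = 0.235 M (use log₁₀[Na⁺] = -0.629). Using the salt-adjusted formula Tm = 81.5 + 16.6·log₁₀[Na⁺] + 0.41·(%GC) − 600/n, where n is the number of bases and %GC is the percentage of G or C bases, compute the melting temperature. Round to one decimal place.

Length n = 55. Counting bases: G=19, A=12, C=17, T=7
G+C = 36, so %GC = 36/55 × 100 = 65.455%
Salt term: 16.6 × (-0.629) = -10.441
GC term: 0.41 × 65.455 = 26.837; length term: −600/55 = −10.909
Tm = 81.5 + (-10.441) + 26.837 − 10.909 = 86.987 → 87.0°C

87.0°C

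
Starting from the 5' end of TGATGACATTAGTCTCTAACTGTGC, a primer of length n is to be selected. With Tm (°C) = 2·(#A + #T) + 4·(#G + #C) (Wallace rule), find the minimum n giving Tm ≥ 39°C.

n = 15

First 14 bases: TGATGACATTAGTC → Tm = 38°C (< 39°C)
First 15 bases: TGATGACATTAGTCT → Tm = 40°C (≥ 39°C)
Since every base adds ≥2°C, Tm only increases with n, so the threshold is first crossed at n = 15.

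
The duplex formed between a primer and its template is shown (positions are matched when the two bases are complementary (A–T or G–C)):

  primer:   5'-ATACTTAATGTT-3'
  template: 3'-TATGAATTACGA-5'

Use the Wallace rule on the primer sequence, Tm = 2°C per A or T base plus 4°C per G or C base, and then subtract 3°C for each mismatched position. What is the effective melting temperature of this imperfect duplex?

25°C

Primer base counts: A=4, T=6, G=1, C=1 → A+T=10, G+C=2
Perfect-match Tm = 2(10) + 4(2) = 20 + 8 = 28°C
Mismatches (positions where the bases are not complementary): 1 (at position 11)
Effective Tm = 28 − 1×3 = 28 − 3 = 25°C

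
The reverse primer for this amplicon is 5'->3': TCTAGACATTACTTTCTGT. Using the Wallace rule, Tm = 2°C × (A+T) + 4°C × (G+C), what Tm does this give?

50°C

Counting bases: C=4, A=4, T=9, G=2
AT pairs contribute 13, GC pairs contribute 6.
Tm = 4·6 + 2·13 = 24 + 26 = 50°C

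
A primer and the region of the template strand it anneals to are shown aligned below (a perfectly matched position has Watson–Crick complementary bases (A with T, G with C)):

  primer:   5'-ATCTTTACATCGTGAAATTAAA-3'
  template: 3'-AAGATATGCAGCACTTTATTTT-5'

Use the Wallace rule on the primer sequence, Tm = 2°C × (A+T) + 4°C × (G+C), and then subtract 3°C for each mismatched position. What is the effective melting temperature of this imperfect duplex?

42°C

Primer base counts: A=9, T=8, G=2, C=3 → A+T=17, G+C=5
Perfect-match Tm = 2(17) + 4(5) = 34 + 20 = 54°C
Mismatches (positions where the bases are not complementary): 4 (at positions 1, 5, 9, 19)
Effective Tm = 54 − 4×3 = 54 − 12 = 42°C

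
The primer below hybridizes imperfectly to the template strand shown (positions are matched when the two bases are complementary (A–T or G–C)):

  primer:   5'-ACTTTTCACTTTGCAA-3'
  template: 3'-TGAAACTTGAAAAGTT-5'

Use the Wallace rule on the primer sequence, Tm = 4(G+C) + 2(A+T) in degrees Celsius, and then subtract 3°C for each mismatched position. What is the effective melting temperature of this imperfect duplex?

Primer base counts: A=4, T=7, G=1, C=4 → A+T=11, G+C=5
Perfect-match Tm = 2(11) + 4(5) = 22 + 20 = 42°C
Mismatches (positions where the bases are not complementary): 3 (at positions 6, 7, 13)
Effective Tm = 42 − 3×3 = 42 − 9 = 33°C

33°C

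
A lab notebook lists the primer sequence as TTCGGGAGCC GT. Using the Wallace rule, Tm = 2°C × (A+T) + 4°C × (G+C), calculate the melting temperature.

40°C

Scanning the sequence gives A=1, G=5, T=3, C=3.
So N_AT = 4 and N_GC = 8.
Tm = 2(4) + 4(8) = 8 + 32 = 40°C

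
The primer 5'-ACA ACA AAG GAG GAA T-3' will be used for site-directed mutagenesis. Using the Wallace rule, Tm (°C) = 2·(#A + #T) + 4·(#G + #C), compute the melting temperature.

44°C

Scanning the sequence gives A=9, T=1, C=2, G=4.
So N_AT = 10 and N_GC = 6.
Tm = 2(10) + 4(6) = 20 + 24 = 44°C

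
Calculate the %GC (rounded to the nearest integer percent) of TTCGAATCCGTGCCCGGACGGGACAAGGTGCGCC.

Base counts: C=11, T=5, G=12, A=6
G+C = 12 + 11 = 23 out of 34 bases
%GC = 23/34 × 100 = 67.65% ≈ 68%

68%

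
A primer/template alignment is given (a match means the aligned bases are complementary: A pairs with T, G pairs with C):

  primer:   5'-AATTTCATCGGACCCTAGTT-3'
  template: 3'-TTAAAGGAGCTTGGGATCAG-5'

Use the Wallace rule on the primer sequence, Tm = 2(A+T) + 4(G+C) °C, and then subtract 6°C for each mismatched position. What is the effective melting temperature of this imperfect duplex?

38°C

Primer base counts: A=5, T=7, G=3, C=5 → A+T=12, G+C=8
Perfect-match Tm = 2(12) + 4(8) = 24 + 32 = 56°C
Mismatches (positions where the bases are not complementary): 3 (at positions 7, 11, 20)
Effective Tm = 56 − 3×6 = 56 − 18 = 38°C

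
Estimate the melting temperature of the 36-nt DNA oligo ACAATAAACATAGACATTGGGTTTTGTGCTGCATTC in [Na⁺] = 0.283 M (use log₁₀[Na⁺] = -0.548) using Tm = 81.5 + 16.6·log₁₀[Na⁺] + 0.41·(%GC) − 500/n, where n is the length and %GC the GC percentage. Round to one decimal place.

Length n = 36. Scanning the sequence gives A=11, G=7, C=6, T=12.
G+C = 13, so %GC = 13/36 × 100 = 36.111%
Salt term: 16.6 × (-0.548) = -9.097
GC term: 0.41 × 36.111 = 14.806; length term: −500/36 = −13.889
Tm = 81.5 + (-9.097) + 14.806 − 13.889 = 73.32 → 73.3°C

73.3°C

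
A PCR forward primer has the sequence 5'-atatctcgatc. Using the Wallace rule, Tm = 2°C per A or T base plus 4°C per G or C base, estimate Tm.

30°C

Scanning the sequence gives T=4, A=3, C=3, G=1.
So N_AT = 7 and N_GC = 4.
Tm = 2×7 + 4×4 = 30°C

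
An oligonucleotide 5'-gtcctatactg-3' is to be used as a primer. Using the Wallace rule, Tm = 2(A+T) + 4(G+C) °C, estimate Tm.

Base counts: A=2, T=4, G=2, C=3
So N_AT = 6 and N_GC = 5.
Tm = 2×6 + 4×5 = 32°C

32°C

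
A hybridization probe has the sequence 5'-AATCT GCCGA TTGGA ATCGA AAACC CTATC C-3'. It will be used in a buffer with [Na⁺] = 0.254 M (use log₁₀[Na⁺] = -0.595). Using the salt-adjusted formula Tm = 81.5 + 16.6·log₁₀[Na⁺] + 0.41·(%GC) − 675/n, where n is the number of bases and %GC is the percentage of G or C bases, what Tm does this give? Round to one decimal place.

68.4°C

Length n = 31. Counting bases: T=7, C=9, A=10, G=5
G+C = 14, so %GC = 14/31 × 100 = 45.161%
Salt term: 16.6 × (-0.595) = -9.877
GC term: 0.41 × 45.161 = 18.516; length term: −675/31 = −21.774
Tm = 81.5 + (-9.877) + 18.516 − 21.774 = 68.365 → 68.4°C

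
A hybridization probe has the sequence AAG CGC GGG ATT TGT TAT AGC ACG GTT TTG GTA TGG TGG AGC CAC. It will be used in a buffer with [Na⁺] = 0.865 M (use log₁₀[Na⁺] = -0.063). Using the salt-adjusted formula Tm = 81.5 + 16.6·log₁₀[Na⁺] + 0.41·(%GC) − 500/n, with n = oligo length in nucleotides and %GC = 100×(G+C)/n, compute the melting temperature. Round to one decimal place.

Length n = 45. Scanning the sequence gives G=16, A=9, C=7, T=13.
G+C = 23, so %GC = 23/45 × 100 = 51.111%
Salt term: 16.6 × (-0.063) = -1.046
GC term: 0.41 × 51.111 = 20.956; length term: −500/45 = −11.111
Tm = 81.5 + (-1.046) + 20.956 − 11.111 = 90.299 → 90.3°C

90.3°C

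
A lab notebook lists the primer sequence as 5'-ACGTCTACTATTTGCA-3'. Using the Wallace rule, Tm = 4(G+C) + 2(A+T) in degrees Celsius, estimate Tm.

44°C

Counting bases: C=4, A=4, T=6, G=2
AT pairs contribute 10, GC pairs contribute 6.
Tm = 2×10 + 4×6 = 44°C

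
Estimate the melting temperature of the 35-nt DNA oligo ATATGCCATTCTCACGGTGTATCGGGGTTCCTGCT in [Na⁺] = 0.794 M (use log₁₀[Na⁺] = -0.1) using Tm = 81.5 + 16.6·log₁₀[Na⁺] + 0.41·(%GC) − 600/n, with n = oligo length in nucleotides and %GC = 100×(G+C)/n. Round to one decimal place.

Length n = 35. Base counts: C=9, G=9, T=12, A=5
G+C = 18, so %GC = 18/35 × 100 = 51.429%
Salt term: 16.6 × (-0.1) = -1.66
GC term: 0.41 × 51.429 = 21.086; length term: −600/35 = −17.143
Tm = 81.5 + (-1.66) + 21.086 − 17.143 = 83.783 → 83.8°C

83.8°C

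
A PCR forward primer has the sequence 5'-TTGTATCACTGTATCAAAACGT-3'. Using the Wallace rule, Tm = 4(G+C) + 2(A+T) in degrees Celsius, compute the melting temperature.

Counting bases: A=7, G=3, T=8, C=4
So N_AT = 15 and N_GC = 7.
Tm = 4·7 + 2·15 = 28 + 30 = 58°C

58°C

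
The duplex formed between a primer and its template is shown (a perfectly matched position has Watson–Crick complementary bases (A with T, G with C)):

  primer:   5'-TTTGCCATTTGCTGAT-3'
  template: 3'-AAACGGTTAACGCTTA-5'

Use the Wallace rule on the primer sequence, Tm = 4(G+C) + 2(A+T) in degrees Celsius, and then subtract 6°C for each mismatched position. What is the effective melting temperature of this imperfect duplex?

26°C

Primer base counts: A=2, T=8, G=3, C=3 → A+T=10, G+C=6
Perfect-match Tm = 2(10) + 4(6) = 20 + 24 = 44°C
Mismatches (positions where the bases are not complementary): 3 (at positions 8, 13, 14)
Effective Tm = 44 − 3×6 = 44 − 18 = 26°C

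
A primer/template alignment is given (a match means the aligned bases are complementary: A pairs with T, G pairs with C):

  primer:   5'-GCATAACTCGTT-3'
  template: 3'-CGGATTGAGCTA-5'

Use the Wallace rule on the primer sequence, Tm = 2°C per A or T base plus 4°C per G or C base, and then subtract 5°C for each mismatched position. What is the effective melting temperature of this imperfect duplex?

Primer base counts: A=3, T=4, G=2, C=3 → A+T=7, G+C=5
Perfect-match Tm = 2(7) + 4(5) = 14 + 20 = 34°C
Mismatches (positions where the bases are not complementary): 2 (at positions 3, 11)
Effective Tm = 34 − 2×5 = 34 − 10 = 24°C

24°C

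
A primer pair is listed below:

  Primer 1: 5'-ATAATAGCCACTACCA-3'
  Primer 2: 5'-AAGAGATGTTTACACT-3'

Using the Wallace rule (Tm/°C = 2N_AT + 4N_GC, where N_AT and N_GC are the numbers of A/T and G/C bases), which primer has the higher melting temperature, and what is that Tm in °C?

Primer 1, 44°C

Primer 1: A+T=10, G+C=6 → Tm = 2(10)+4(6) = 44°C
Primer 2: A+T=11, G+C=5 → Tm = 2(11)+4(5) = 42°C
44°C vs 42°C → primer 1 is higher.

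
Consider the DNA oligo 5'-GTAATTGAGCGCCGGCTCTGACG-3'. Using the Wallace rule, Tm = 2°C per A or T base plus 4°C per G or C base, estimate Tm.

G=8, A=4, T=5, C=6
So N_AT = 9 and N_GC = 14.
Tm = 4·14 + 2·9 = 56 + 18 = 74°C

74°C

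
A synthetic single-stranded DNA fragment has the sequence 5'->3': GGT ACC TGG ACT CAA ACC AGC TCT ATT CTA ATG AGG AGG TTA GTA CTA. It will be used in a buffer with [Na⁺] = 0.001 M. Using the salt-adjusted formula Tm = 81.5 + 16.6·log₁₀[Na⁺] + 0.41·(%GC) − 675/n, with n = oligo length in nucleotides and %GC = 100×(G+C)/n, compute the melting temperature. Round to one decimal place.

Length n = 48. Scanning the sequence gives T=13, A=14, C=10, G=11.
G+C = 21, so %GC = 21/48 × 100 = 43.75%
Salt term: 16.6 × (-3) = -49.8
GC term: 0.41 × 43.75 = 17.938; length term: −675/48 = −14.062
Tm = 81.5 + (-49.8) + 17.938 − 14.062 = 35.576 → 35.6°C

35.6°C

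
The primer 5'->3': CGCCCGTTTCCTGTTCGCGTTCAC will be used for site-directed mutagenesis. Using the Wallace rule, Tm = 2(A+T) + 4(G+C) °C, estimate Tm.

T=8, A=1, G=5, C=10
AT pairs contribute 9, GC pairs contribute 15.
Tm = 4·15 + 2·9 = 60 + 18 = 78°C

78°C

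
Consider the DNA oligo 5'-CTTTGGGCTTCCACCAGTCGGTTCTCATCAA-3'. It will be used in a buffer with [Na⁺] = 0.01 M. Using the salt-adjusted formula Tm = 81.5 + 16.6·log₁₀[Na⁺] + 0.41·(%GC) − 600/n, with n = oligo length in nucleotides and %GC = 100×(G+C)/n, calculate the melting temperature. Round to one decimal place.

50.1°C

Length n = 31. Base counts: A=5, C=10, T=10, G=6
G+C = 16, so %GC = 16/31 × 100 = 51.613%
Salt term: 16.6 × (-2) = -33.2
GC term: 0.41 × 51.613 = 21.161; length term: −600/31 = −19.355
Tm = 81.5 + (-33.2) + 21.161 − 19.355 = 50.106 → 50.1°C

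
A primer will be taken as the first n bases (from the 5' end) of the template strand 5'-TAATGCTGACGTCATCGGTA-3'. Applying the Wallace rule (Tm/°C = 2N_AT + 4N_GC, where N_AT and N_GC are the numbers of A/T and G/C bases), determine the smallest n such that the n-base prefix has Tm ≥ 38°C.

First 12 bases: TAATGCTGACGT → Tm = 34°C (< 38°C)
First 13 bases: TAATGCTGACGTC → Tm = 38°C (≥ 38°C)
Since every base adds ≥2°C, Tm only increases with n, so the threshold is first crossed at n = 13.

n = 13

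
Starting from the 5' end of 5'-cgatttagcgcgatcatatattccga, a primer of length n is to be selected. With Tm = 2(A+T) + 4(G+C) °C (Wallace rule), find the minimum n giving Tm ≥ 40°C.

n = 13

First 12 bases: CGATTTAGCGCG → Tm = 38°C (< 40°C)
First 13 bases: CGATTTAGCGCGA → Tm = 40°C (≥ 40°C)
Each additional base adds 2°C (A/T) or 4°C (G/C), so Tm is non-decreasing in n; n = 13 is the first length to reach 40°C.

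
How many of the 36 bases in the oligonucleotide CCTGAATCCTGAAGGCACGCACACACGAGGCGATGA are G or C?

21

G=10, T=4, C=11, A=11
G+C = 10 + 11 = 21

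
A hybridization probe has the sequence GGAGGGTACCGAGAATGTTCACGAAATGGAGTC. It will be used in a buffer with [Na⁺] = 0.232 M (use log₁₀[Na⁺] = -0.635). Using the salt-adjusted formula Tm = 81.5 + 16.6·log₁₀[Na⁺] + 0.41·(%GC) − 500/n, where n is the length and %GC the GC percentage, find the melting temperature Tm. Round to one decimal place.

76.9°C

Length n = 33. G=12, A=10, T=6, C=5
G+C = 17, so %GC = 17/33 × 100 = 51.515%
Salt term: 16.6 × (-0.635) = -10.541
GC term: 0.41 × 51.515 = 21.121; length term: −500/33 = −15.152
Tm = 81.5 + (-10.541) + 21.121 − 15.152 = 76.928 → 76.9°C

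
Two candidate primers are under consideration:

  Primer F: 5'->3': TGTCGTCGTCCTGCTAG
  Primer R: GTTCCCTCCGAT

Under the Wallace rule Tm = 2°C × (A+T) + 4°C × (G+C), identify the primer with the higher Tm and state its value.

Primer F: A+T=7, G+C=10 → Tm = 2(7)+4(10) = 54°C
Primer R: A+T=5, G+C=7 → Tm = 2(5)+4(7) = 38°C
54°C vs 38°C → primer F is higher.

Primer F, 54°C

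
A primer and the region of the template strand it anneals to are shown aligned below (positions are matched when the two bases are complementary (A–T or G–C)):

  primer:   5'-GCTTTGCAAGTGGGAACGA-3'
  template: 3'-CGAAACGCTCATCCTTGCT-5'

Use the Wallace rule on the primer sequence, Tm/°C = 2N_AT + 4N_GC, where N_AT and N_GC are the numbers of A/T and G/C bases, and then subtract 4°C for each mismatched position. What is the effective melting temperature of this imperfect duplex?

50°C

Primer base counts: A=5, T=4, G=7, C=3 → A+T=9, G+C=10
Perfect-match Tm = 2(9) + 4(10) = 18 + 40 = 58°C
Mismatches (positions where the bases are not complementary): 2 (at positions 8, 12)
Effective Tm = 58 − 2×4 = 58 − 8 = 50°C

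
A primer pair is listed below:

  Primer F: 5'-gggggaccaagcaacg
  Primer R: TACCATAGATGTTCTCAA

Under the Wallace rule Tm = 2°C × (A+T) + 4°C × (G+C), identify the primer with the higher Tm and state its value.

Primer F, 54°C

Primer F: A+T=5, G+C=11 → Tm = 2(5)+4(11) = 54°C
Primer R: A+T=12, G+C=6 → Tm = 2(12)+4(6) = 48°C
54°C vs 48°C → primer F is higher.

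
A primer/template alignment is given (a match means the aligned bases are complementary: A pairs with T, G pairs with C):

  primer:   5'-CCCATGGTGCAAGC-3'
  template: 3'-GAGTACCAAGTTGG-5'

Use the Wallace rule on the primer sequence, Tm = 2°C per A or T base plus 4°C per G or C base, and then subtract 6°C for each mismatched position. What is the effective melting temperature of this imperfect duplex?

28°C

Primer base counts: A=3, T=2, G=4, C=5 → A+T=5, G+C=9
Perfect-match Tm = 2(5) + 4(9) = 10 + 36 = 46°C
Mismatches (positions where the bases are not complementary): 3 (at positions 2, 9, 13)
Effective Tm = 46 − 3×6 = 46 − 18 = 28°C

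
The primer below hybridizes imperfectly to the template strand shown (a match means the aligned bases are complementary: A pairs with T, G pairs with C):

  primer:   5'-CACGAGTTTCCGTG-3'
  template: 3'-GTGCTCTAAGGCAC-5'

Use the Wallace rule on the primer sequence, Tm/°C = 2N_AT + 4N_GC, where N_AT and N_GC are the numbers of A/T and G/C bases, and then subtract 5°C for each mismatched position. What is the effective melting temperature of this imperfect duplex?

39°C

Primer base counts: A=2, T=4, G=4, C=4 → A+T=6, G+C=8
Perfect-match Tm = 2(6) + 4(8) = 12 + 32 = 44°C
Mismatches (positions where the bases are not complementary): 1 (at position 7)
Effective Tm = 44 − 1×5 = 44 − 5 = 39°C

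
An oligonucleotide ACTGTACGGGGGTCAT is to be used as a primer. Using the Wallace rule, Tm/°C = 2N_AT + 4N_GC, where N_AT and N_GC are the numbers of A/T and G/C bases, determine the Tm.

Scanning the sequence gives A=3, T=4, G=6, C=3.
So N_AT = 7 and N_GC = 9.
Tm = 2(7) + 4(9) = 14 + 36 = 50°C

50°C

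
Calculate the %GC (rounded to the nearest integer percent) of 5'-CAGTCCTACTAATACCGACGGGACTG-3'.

Counting bases: C=8, G=6, T=5, A=7
G+C = 6 + 8 = 14 out of 26 bases
%GC = 14/26 × 100 = 53.85% ≈ 54%

54%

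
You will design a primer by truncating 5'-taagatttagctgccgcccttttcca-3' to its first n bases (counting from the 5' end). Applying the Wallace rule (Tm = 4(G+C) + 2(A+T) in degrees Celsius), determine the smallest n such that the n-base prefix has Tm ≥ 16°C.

n = 7

First 6 bases: TAAGAT → Tm = 14°C (< 16°C)
First 7 bases: TAAGATT → Tm = 16°C (≥ 16°C)
Since every base adds ≥2°C, Tm only increases with n, so the threshold is first crossed at n = 7.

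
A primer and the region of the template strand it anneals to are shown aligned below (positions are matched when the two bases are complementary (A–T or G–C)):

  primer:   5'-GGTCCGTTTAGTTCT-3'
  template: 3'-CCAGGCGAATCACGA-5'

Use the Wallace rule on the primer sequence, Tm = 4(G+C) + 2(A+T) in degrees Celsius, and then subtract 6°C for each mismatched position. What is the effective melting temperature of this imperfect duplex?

32°C

Primer base counts: A=1, T=7, G=4, C=3 → A+T=8, G+C=7
Perfect-match Tm = 2(8) + 4(7) = 16 + 28 = 44°C
Mismatches (positions where the bases are not complementary): 2 (at positions 7, 13)
Effective Tm = 44 − 2×6 = 44 − 12 = 32°C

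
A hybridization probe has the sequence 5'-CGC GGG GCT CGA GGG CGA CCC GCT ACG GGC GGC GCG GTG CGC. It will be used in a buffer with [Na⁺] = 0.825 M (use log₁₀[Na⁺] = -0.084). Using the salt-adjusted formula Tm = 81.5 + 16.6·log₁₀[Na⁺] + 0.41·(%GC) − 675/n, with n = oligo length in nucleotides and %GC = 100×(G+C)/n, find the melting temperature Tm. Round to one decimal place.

99.2°C

Length n = 42. C=15, A=3, T=3, G=21
G+C = 36, so %GC = 36/42 × 100 = 85.714%
Salt term: 16.6 × (-0.084) = -1.394
GC term: 0.41 × 85.714 = 35.143; length term: −675/42 = −16.071
Tm = 81.5 + (-1.394) + 35.143 − 16.071 = 99.178 → 99.2°C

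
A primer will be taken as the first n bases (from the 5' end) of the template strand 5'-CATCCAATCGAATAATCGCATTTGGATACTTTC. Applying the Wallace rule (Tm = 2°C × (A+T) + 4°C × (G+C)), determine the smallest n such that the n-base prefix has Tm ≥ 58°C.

First 20 bases: CATCCAATCGAATAATCGCA → Tm = 56°C (< 58°C)
First 21 bases: CATCCAATCGAATAATCGCAT → Tm = 58°C (≥ 58°C)
Since every base adds ≥2°C, Tm only increases with n, so the threshold is first crossed at n = 21.

n = 21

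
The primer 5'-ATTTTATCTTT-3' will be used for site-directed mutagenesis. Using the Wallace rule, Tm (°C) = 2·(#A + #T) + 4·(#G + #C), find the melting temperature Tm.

24°C

A=2, T=8, C=1, G=0
AT pairs contribute 10, GC pairs contribute 1.
Tm = 2×10 + 4×1 = 24°C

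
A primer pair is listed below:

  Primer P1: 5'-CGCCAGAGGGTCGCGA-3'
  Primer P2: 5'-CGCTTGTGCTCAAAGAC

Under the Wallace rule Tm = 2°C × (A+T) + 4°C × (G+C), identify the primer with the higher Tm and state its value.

Primer P1, 56°C

Primer P1: A+T=4, G+C=12 → Tm = 2(4)+4(12) = 56°C
Primer P2: A+T=8, G+C=9 → Tm = 2(8)+4(9) = 52°C
56°C vs 52°C → primer P1 is higher.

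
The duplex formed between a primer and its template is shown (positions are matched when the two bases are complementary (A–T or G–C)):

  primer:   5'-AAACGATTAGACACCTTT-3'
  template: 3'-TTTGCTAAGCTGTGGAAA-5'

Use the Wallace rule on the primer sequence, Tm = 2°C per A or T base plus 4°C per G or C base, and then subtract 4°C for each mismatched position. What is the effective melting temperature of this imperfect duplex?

Primer base counts: A=7, T=5, G=2, C=4 → A+T=12, G+C=6
Perfect-match Tm = 2(12) + 4(6) = 24 + 24 = 48°C
Mismatches (positions where the bases are not complementary): 1 (at position 9)
Effective Tm = 48 − 1×4 = 48 − 4 = 44°C

44°C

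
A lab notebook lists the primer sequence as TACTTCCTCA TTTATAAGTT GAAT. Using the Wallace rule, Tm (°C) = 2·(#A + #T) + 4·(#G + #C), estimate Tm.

Base counts: G=2, C=4, T=11, A=7
So N_AT = 18 and N_GC = 6.
Tm = 2(18) + 4(6) = 36 + 24 = 60°C

60°C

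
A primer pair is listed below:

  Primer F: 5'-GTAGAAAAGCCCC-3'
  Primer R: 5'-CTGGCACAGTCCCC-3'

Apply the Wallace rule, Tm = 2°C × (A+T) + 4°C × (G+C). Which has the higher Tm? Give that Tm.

Primer R, 48°C

Primer F: A+T=6, G+C=7 → Tm = 2(6)+4(7) = 40°C
Primer R: A+T=4, G+C=10 → Tm = 2(4)+4(10) = 48°C
40°C vs 48°C → primer R is higher.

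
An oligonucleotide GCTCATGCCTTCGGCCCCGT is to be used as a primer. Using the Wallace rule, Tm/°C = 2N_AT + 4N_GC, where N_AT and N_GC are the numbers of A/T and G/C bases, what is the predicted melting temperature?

68°C

T=5, C=9, G=5, A=1
AT pairs contribute 6, GC pairs contribute 14.
Tm = 2×6 + 4×14 = 68°C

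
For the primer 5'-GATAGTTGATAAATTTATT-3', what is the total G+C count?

3

T=9, A=7, G=3, C=0
Total G or C: 3 + 0 = 3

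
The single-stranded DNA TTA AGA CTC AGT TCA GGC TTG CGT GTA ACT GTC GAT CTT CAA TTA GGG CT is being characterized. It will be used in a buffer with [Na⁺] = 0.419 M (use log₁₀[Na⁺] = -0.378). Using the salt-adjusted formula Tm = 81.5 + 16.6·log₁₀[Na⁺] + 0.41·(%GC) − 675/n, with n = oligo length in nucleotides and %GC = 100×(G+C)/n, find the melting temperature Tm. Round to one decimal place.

Length n = 50. Base counts: C=10, T=17, G=12, A=11
G+C = 22, so %GC = 22/50 × 100 = 44%
Salt term: 16.6 × (-0.378) = -6.275
GC term: 0.41 × 44 = 18.04; length term: −675/50 = −13.5
Tm = 81.5 + (-6.275) + 18.04 − 13.5 = 79.765 → 79.8°C

79.8°C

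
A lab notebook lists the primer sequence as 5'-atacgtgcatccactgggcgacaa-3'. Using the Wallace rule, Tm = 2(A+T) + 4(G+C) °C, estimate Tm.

74°C

Base counts: G=6, C=7, T=4, A=7
A+T = 11, G+C = 13
Tm = 2(11) + 4(13) = 22 + 52 = 74°C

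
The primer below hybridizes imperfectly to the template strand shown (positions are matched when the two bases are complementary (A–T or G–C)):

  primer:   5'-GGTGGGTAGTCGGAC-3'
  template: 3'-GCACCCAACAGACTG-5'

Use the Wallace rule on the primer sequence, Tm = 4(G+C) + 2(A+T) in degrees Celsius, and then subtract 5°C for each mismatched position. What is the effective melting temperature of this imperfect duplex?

35°C

Primer base counts: A=2, T=3, G=8, C=2 → A+T=5, G+C=10
Perfect-match Tm = 2(5) + 4(10) = 10 + 40 = 50°C
Mismatches (positions where the bases are not complementary): 3 (at positions 1, 8, 12)
Effective Tm = 50 − 3×5 = 50 − 15 = 35°C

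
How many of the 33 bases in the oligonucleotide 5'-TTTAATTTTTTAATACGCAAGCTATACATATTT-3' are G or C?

6

C=4, T=16, A=11, G=2
G+C = 2 + 4 = 6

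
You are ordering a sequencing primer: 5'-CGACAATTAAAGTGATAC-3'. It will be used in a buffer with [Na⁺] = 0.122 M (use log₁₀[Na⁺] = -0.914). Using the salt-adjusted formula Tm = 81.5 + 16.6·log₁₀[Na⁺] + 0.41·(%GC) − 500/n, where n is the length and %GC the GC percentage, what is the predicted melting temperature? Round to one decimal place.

52.2°C

Length n = 18. Scanning the sequence gives G=3, T=4, A=8, C=3.
G+C = 6, so %GC = 6/18 × 100 = 33.333%
Salt term: 16.6 × (-0.914) = -15.172
GC term: 0.41 × 33.333 = 13.667; length term: −500/18 = −27.778
Tm = 81.5 + (-15.172) + 13.667 − 27.778 = 52.217 → 52.2°C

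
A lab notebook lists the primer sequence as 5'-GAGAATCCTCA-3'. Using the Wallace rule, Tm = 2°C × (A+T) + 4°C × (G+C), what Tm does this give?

Scanning the sequence gives C=3, T=2, A=4, G=2.
So N_AT = 6 and N_GC = 5.
Tm = 4·5 + 2·6 = 20 + 12 = 32°C

32°C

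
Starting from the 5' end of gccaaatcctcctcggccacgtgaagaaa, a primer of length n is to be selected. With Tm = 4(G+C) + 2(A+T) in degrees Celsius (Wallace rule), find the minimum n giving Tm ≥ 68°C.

n = 21

First 20 bases: GCCAAATCCTCCTCGGCCAC → Tm = 66°C (< 68°C)
First 21 bases: GCCAAATCCTCCTCGGCCACG → Tm = 70°C (≥ 68°C)
Each additional base adds 2°C (A/T) or 4°C (G/C), so Tm is non-decreasing in n; n = 21 is the first length to reach 68°C.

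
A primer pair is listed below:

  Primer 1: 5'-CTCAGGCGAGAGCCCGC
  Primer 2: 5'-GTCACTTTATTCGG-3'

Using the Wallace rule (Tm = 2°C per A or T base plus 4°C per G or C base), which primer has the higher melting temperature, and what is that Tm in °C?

Primer 1: A+T=4, G+C=13 → Tm = 2(4)+4(13) = 60°C
Primer 2: A+T=8, G+C=6 → Tm = 2(8)+4(6) = 40°C
60°C vs 40°C → primer 1 is higher.

Primer 1, 60°C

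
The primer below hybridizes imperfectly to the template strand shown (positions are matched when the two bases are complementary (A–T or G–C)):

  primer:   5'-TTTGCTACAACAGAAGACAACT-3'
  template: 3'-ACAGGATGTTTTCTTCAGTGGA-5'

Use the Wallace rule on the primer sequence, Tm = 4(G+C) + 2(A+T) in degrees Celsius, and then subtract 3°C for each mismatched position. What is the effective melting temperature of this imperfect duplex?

Primer base counts: A=9, T=5, G=3, C=5 → A+T=14, G+C=8
Perfect-match Tm = 2(14) + 4(8) = 28 + 32 = 60°C
Mismatches (positions where the bases are not complementary): 5 (at positions 2, 4, 11, 17, 20)
Effective Tm = 60 − 5×3 = 60 − 15 = 45°C

45°C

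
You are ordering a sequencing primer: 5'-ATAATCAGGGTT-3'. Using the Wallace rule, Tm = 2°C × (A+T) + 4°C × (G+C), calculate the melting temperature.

32°C

Scanning the sequence gives A=4, T=4, G=3, C=1.
AT pairs contribute 8, GC pairs contribute 4.
Tm = 2×8 + 4×4 = 32°C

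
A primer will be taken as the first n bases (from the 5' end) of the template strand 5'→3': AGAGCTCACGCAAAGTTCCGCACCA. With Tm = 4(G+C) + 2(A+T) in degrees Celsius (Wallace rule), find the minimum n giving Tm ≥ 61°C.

n = 20

First 19 bases: AGAGCTCACGCAAAGTTCC → Tm = 58°C (< 61°C)
First 20 bases: AGAGCTCACGCAAAGTTCCG → Tm = 62°C (≥ 61°C)
Each additional base adds 2°C (A/T) or 4°C (G/C), so Tm is non-decreasing in n; n = 20 is the first length to reach 61°C.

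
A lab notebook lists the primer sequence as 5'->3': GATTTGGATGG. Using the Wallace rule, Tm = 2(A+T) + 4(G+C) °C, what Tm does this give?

Scanning the sequence gives T=4, A=2, G=5, C=0.
A+T = 6, G+C = 5
Tm = 2×6 + 4×5 = 32°C

32°C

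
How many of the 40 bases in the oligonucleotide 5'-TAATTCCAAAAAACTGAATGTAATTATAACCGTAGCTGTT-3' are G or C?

A=16, T=13, G=5, C=6
G+C = 5 + 6 = 11

11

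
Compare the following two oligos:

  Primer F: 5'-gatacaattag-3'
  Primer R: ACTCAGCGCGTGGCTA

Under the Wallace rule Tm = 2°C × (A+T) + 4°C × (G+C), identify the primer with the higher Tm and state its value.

Primer F: A+T=8, G+C=3 → Tm = 2(8)+4(3) = 28°C
Primer R: A+T=6, G+C=10 → Tm = 2(6)+4(10) = 52°C
28°C vs 52°C → primer R is higher.

Primer R, 52°C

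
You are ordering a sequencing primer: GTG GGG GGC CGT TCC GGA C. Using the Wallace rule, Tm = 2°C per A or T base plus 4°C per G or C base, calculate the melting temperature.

68°C

Counting bases: G=10, A=1, C=5, T=3
AT pairs contribute 4, GC pairs contribute 15.
Tm = 4·15 + 2·4 = 60 + 8 = 68°C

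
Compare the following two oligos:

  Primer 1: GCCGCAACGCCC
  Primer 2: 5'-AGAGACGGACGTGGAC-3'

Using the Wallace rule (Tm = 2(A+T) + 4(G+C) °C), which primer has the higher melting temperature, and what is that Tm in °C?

Primer 1: A+T=2, G+C=10 → Tm = 2(2)+4(10) = 44°C
Primer 2: A+T=6, G+C=10 → Tm = 2(6)+4(10) = 52°C
44°C vs 52°C → primer 2 is higher.

Primer 2, 52°C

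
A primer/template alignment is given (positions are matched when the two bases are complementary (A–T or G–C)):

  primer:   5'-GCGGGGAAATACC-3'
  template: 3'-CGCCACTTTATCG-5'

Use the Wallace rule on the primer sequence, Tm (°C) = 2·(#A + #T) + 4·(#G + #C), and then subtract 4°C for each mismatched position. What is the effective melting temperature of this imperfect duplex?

Primer base counts: A=4, T=1, G=5, C=3 → A+T=5, G+C=8
Perfect-match Tm = 2(5) + 4(8) = 10 + 32 = 42°C
Mismatches (positions where the bases are not complementary): 2 (at positions 5, 12)
Effective Tm = 42 − 2×4 = 42 − 8 = 34°C

34°C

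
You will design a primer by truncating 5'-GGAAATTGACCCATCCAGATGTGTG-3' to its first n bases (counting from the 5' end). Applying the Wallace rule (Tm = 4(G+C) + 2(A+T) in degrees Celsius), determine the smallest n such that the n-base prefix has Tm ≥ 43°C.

First 14 bases: GGAAATTGACCCAT → Tm = 40°C (< 43°C)
First 15 bases: GGAAATTGACCCATC → Tm = 44°C (≥ 43°C)
Each additional base adds 2°C (A/T) or 4°C (G/C), so Tm is non-decreasing in n; n = 15 is the first length to reach 43°C.

n = 15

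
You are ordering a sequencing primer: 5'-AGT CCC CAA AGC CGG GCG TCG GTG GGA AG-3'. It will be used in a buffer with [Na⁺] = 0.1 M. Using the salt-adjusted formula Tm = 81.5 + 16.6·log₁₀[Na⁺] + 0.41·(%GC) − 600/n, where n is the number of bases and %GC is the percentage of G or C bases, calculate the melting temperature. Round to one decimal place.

Length n = 29. Counting bases: G=12, T=3, C=8, A=6
G+C = 20, so %GC = 20/29 × 100 = 68.966%
Salt term: 16.6 × (-1) = -16.6
GC term: 0.41 × 68.966 = 28.276; length term: −600/29 = −20.69
Tm = 81.5 + (-16.6) + 28.276 − 20.69 = 72.486 → 72.5°C

72.5°C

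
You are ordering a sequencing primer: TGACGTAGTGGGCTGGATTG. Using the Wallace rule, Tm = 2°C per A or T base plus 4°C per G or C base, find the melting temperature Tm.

62°C

T=6, G=9, C=2, A=3
AT pairs contribute 9, GC pairs contribute 11.
Tm = 2×9 + 4×11 = 62°C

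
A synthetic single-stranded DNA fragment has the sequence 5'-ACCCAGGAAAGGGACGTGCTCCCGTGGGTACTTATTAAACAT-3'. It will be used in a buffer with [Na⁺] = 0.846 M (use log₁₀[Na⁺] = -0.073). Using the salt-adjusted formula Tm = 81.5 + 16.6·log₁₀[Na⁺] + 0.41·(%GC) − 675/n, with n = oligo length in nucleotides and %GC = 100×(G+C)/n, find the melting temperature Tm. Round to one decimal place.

84.7°C

Length n = 42. Base counts: C=10, A=12, T=9, G=11
G+C = 21, so %GC = 21/42 × 100 = 50%
Salt term: 16.6 × (-0.073) = -1.212
GC term: 0.41 × 50 = 20.5; length term: −675/42 = −16.071
Tm = 81.5 + (-1.212) + 20.5 − 16.071 = 84.717 → 84.7°C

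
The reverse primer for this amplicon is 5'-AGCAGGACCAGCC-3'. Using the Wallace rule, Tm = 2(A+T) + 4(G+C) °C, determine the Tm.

Scanning the sequence gives A=4, C=5, T=0, G=4.
AT pairs contribute 4, GC pairs contribute 9.
Tm = 2×4 + 4×9 = 44°C

44°C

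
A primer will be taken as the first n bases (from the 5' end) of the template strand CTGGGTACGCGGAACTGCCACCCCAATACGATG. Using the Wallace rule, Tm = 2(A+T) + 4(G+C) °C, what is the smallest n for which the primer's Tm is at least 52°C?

n = 16

First 15 bases: CTGGGTACGCGGAAC → Tm = 50°C (< 52°C)
First 16 bases: CTGGGTACGCGGAACT → Tm = 52°C (≥ 52°C)
Each additional base adds 2°C (A/T) or 4°C (G/C), so Tm is non-decreasing in n; n = 16 is the first length to reach 52°C.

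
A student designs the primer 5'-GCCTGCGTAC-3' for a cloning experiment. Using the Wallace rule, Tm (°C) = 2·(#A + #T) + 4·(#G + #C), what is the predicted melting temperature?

34°C

Counting bases: C=4, G=3, T=2, A=1
A+T = 3, G+C = 7
Tm = 2(3) + 4(7) = 6 + 28 = 34°C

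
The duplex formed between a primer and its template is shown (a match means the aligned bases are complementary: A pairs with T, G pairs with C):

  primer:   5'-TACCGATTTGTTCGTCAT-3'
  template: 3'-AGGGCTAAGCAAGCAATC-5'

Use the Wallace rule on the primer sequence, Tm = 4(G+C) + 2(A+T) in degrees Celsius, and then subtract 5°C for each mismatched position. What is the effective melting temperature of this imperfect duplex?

Primer base counts: A=3, T=8, G=3, C=4 → A+T=11, G+C=7
Perfect-match Tm = 2(11) + 4(7) = 22 + 28 = 50°C
Mismatches (positions where the bases are not complementary): 4 (at positions 2, 9, 16, 18)
Effective Tm = 50 − 4×5 = 50 − 20 = 30°C

30°C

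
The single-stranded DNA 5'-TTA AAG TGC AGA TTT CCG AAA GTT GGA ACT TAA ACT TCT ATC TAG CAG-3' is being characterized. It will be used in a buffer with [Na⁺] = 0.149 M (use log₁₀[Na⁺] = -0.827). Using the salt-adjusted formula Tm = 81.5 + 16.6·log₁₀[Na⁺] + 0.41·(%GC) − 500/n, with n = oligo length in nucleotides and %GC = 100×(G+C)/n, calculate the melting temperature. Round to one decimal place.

Length n = 48. Base counts: A=16, C=8, G=9, T=15
G+C = 17, so %GC = 17/48 × 100 = 35.417%
Salt term: 16.6 × (-0.827) = -13.728
GC term: 0.41 × 35.417 = 14.521; length term: −500/48 = −10.417
Tm = 81.5 + (-13.728) + 14.521 − 10.417 = 71.876 → 71.9°C

71.9°C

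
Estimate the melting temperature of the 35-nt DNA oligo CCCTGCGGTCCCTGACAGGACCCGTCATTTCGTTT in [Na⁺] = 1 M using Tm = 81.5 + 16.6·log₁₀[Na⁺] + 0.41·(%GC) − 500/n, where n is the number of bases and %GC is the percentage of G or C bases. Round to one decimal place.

Length n = 35. Base counts: T=10, A=4, C=13, G=8
G+C = 21, so %GC = 21/35 × 100 = 60%
Salt term: 16.6 × (0) = 0
GC term: 0.41 × 60 = 24.6; length term: −500/35 = −14.286
Tm = 81.5 + (0) + 24.6 − 14.286 = 91.814 → 91.8°C

91.8°C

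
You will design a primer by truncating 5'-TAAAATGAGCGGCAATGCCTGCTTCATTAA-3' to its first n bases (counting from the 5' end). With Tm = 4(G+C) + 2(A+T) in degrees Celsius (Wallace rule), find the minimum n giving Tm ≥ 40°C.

n = 14

First 13 bases: TAAAATGAGCGGC → Tm = 38°C (< 40°C)
First 14 bases: TAAAATGAGCGGCA → Tm = 40°C (≥ 40°C)
Since every base adds ≥2°C, Tm only increases with n, so the threshold is first crossed at n = 14.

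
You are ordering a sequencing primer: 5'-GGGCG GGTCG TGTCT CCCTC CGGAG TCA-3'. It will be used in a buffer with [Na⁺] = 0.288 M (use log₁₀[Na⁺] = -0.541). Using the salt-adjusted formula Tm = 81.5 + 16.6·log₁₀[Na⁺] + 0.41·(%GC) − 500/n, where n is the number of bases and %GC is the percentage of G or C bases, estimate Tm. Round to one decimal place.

83.9°C

Length n = 28. Counting bases: A=2, G=11, C=9, T=6
G+C = 20, so %GC = 20/28 × 100 = 71.429%
Salt term: 16.6 × (-0.541) = -8.981
GC term: 0.41 × 71.429 = 29.286; length term: −500/28 = −17.857
Tm = 81.5 + (-8.981) + 29.286 − 17.857 = 83.948 → 83.9°C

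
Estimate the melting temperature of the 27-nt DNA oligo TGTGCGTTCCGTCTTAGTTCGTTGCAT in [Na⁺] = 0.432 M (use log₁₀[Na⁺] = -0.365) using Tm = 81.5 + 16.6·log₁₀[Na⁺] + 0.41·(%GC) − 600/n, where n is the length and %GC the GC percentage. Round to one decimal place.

73.0°C

Length n = 27. Base counts: G=7, C=6, A=2, T=12
G+C = 13, so %GC = 13/27 × 100 = 48.148%
Salt term: 16.6 × (-0.365) = -6.059
GC term: 0.41 × 48.148 = 19.741; length term: −600/27 = −22.222
Tm = 81.5 + (-6.059) + 19.741 − 22.222 = 72.96 → 73.0°C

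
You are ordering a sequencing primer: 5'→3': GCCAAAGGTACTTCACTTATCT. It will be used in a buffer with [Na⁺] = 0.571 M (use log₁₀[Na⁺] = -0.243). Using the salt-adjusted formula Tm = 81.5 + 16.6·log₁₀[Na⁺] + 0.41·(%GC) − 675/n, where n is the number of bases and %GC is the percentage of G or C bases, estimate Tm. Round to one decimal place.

Length n = 22. Scanning the sequence gives G=3, C=6, A=6, T=7.
G+C = 9, so %GC = 9/22 × 100 = 40.909%
Salt term: 16.6 × (-0.243) = -4.034
GC term: 0.41 × 40.909 = 16.773; length term: −675/22 = −30.682
Tm = 81.5 + (-4.034) + 16.773 − 30.682 = 63.557 → 63.6°C

63.6°C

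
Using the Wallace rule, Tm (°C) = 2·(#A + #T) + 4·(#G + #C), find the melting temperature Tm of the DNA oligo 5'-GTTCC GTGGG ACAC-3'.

Scanning the sequence gives C=4, A=2, G=5, T=3.
AT pairs contribute 5, GC pairs contribute 9.
Tm = 4·9 + 2·5 = 36 + 10 = 46°C

46°C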